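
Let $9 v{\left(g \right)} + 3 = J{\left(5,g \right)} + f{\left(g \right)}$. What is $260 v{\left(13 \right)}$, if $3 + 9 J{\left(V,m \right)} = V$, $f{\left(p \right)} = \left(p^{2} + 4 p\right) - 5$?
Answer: $\frac{498940}{81} \approx 6159.8$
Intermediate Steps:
$f{\left(p \right)} = -5 + p^{2} + 4 p$
$J{\left(V,m \right)} = - \frac{1}{3} + \frac{V}{9}$
$v{\left(g \right)} = - \frac{70}{81} + \frac{g^{2}}{9} + \frac{4 g}{9}$ ($v{\left(g \right)} = - \frac{1}{3} + \frac{\left(- \frac{1}{3} + \frac{1}{9} \cdot 5\right) + \left(-5 + g^{2} + 4 g\right)}{9} = - \frac{1}{3} + \frac{\left(- \frac{1}{3} + \frac{5}{9}\right) + \left(-5 + g^{2} + 4 g\right)}{9} = - \frac{1}{3} + \frac{\frac{2}{9} + \left(-5 + g^{2} + 4 g\right)}{9} = - \frac{1}{3} + \frac{- \frac{43}{9} + g^{2} + 4 g}{9} = - \frac{1}{3} + \left(- \frac{43}{81} + \frac{g^{2}}{9} + \frac{4 g}{9}\right) = - \frac{70}{81} + \frac{g^{2}}{9} + \frac{4 g}{9}$)
$260 v{\left(13 \right)} = 260 \left(- \frac{70}{81} + \frac{13^{2}}{9} + \frac{4}{9} \cdot 13\right) = 260 \left(- \frac{70}{81} + \frac{1}{9} \cdot 169 + \frac{52}{9}\right) = 260 \left(- \frac{70}{81} + \frac{169}{9} + \frac{52}{9}\right) = 260 \cdot \frac{1919}{81} = \frac{498940}{81}$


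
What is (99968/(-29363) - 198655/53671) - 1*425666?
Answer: -670835944101911/1575941573 ≈ -4.2567e+5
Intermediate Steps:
(99968/(-29363) - 198655/53671) - 1*425666 = (99968*(-1/29363) - 198655*1/53671) - 425666 = (-99968/29363 - 198655/53671) - 425666 = -11198489293/1575941573 - 425666 = -670835944101911/1575941573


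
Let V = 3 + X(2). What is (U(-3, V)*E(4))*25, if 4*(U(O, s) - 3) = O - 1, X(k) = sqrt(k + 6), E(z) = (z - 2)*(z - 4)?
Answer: 0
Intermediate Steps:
E(z) = (-4 + z)*(-2 + z) (E(z) = (-2 + z)*(-4 + z) = (-4 + z)*(-2 + z))
X(k) = sqrt(6 + k)
V = 3 + 2*sqrt(2) (V = 3 + sqrt(6 + 2) = 3 + sqrt(8) = 3 + 2*sqrt(2) ≈ 5.8284)
U(O, s) = 11/4 + O/4 (U(O, s) = 3 + (O - 1)/4 = 3 + (-1 + O)/4 = 3 + (-1/4 + O/4) = 11/4 + O/4)
(U(-3, V)*E(4))*25 = ((11/4 + (1/4)*(-3))*(8 + 4**2 - 6*4))*25 = ((11/4 - 3/4)*(8 + 16 - 24))*25 = (2*0)*25 = 0*25 = 0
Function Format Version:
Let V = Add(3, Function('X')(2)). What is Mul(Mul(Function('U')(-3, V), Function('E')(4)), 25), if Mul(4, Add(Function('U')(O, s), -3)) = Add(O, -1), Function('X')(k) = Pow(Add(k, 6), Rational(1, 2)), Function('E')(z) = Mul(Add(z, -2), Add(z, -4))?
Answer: 0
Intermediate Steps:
Function('E')(z) = Mul(Add(-4, z), Add(-2, z)) (Function('E')(z) = Mul(Add(-2, z), Add(-4, z)) = Mul(Add(-4, z), Add(-2, z)))
Function('X')(k) = Pow(Add(6, k), Rational(1, 2))
V = Add(3, Mul(2, Pow(2, Rational(1, 2)))) (V = Add(3, Pow(Add(6, 2), Rational(1, 2))) = Add(3, Pow(8, Rational(1, 2))) = Add(3, Mul(2, Pow(2, Rational(1, 2)))) ≈ 5.8284)
Function('U')(O, s) = Add(Rational(11, 4), Mul(Rational(1, 4), O)) (Function('U')(O, s) = Add(3, Mul(Rational(1, 4), Add(O, -1))) = Add(3, Mul(Rational(1, 4), Add(-1, O))) = Add(3, Add(Rational(-1, 4), Mul(Rational(1, 4), O))) = Add(Rational(11, 4), Mul(Rational(1, 4), O)))
Mul(Mul(Function('U')(-3, V), Function('E')(4)), 25) = Mul(Mul(Add(Rational(11, 4), Mul(Rational(1, 4), -3)), Add(8, Pow(4, 2), Mul(-6, 4))), 25) = Mul(Mul(Add(Rational(11, 4), Rational(-3, 4)), Add(8, 16, -24)), 25) = Mul(Mul(2, 0), 25) = Mul(0, 25) = 0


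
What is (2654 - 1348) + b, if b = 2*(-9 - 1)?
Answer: 1286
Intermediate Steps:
b = -20 (b = 2*(-10) = -20)
(2654 - 1348) + b = (2654 - 1348) - 20 = 1306 - 20 = 1286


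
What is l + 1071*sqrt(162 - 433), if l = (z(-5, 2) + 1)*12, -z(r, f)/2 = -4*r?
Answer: -468 + 1071*I*sqrt(271) ≈ -468.0 + 17631.0*I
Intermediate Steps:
z(r, f) = 8*r (z(r, f) = -(-8)*r = 8*r)
l = -468 (l = (8*(-5) + 1)*12 = (-40 + 1)*12 = -39*12 = -468)
l + 1071*sqrt(162 - 433) = -468 + 1071*sqrt(162 - 433) = -468 + 1071*sqrt(-271) = -468 + 1071*(I*sqrt(271)) = -468 + 1071*I*sqrt(271)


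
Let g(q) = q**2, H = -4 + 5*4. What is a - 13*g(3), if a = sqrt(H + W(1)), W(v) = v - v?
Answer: -113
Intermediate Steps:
H = 16 (H = -4 + 20 = 16)
W(v) = 0
a = 4 (a = sqrt(16 + 0) = sqrt(16) = 4)
a - 13*g(3) = 4 - 13*3**2 = 4 - 13*9 = 4 - 117 = -113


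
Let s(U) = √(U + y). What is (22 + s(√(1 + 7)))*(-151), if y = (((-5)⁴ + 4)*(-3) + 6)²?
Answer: -3322 - 151*√(3538161 + 2*√2) ≈ -2.8735e+5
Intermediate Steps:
y = 3538161 (y = ((625 + 4)*(-3) + 6)² = (629*(-3) + 6)² = (-1887 + 6)² = (-1881)² = 3538161)
s(U) = √(3538161 + U) (s(U) = √(U + 3538161) = √(3538161 + U))
(22 + s(√(1 + 7)))*(-151) = (22 + √(3538161 + √(1 + 7)))*(-151) = (22 + √(3538161 + √8))*(-151) = (22 + √(3538161 + 2*√2))*(-151) = -3322 - 151*√(3538161 + 2*√2)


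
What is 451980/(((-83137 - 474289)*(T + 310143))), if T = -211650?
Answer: -75330/9150426503 ≈ -8.2324e-6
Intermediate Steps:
451980/(((-83137 - 474289)*(T + 310143))) = 451980/(((-83137 - 474289)*(-211650 + 310143))) = 451980/((-557426*98493)) = 451980/(-54902559018) = 451980*(-1/54902559018) = -75330/9150426503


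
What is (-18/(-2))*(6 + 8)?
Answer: 126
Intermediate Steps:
(-18/(-2))*(6 + 8) = -18*(-½)*14 = 9*14 = 126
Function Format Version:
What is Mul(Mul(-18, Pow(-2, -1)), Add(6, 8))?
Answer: 126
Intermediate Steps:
Mul(Mul(-18, Pow(-2, -1)), Add(6, 8)) = Mul(Mul(-18, Rational(-1, 2)), 14) = Mul(9, 14) = 126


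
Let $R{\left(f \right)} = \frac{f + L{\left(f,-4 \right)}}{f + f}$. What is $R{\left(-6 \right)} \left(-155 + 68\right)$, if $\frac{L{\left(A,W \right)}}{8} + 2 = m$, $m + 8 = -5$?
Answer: $- \frac{1827}{2} \approx -913.5$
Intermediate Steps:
$m = -13$ ($m = -8 - 5 = -13$)
$L{\left(A,W \right)} = -120$ ($L{\left(A,W \right)} = -16 + 8 \left(-13\right) = -16 - 104 = -120$)
$R{\left(f \right)} = \frac{-120 + f}{2 f}$ ($R{\left(f \right)} = \frac{f - 120}{f + f} = \frac{-120 + f}{2 f}$)
$R{\left(-6 \right)} \left(-155 + 68\right) = \frac{-120 - 6}{2 \left(-6\right)} \left(-155 + 68\right) = \frac{1}{2} \left(- \frac{1}{6}\right) \left(-126\right) \left(-87\right) = \frac{21}{2} \left(-87\right) = - \frac{1827}{2}$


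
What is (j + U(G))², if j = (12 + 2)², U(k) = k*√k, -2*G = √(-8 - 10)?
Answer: (392 + 3*2^(¼)*√3*(-I)^(3/2))²/4 ≈ 37560.0 - 846.86*I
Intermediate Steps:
G = -3*I*√2/2 (G = -√(-8 - 10)/2 = -3*I*√2/2 ≈ -2.1213*I)
U(k) = k^(3/2)
j = 196 (j = 14² = 196)
(j + U(G))² = (196 + (-3*I*√2/2)^(3/2))² = (196 + 3*2^(¼)*√3*(-I)^(3/2)/2)²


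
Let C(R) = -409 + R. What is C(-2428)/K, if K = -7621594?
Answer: 2837/7621594 ≈ 0.00037223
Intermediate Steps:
C(-2428)/K = (-409 - 2428)/(-7621594) = -2837*(-1/7621594) = 2837/7621594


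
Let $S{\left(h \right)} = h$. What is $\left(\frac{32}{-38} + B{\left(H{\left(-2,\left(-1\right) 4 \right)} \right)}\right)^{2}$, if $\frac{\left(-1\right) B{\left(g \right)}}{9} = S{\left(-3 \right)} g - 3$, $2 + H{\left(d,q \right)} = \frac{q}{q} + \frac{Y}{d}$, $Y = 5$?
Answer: $\frac{6744409}{1444} \approx 4670.6$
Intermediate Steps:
$H{\left(d,q \right)} = -1 + \frac{5}{d}$ ($H{\left(d,q \right)} = -2 + \left(\frac{q}{q} + \frac{5}{d}\right) = -2 + \left(1 + \frac{5}{d}\right) = -1 + \frac{5}{d}$)
$B{\left(g \right)} = 27 + 27 g$ ($B{\left(g \right)} = - 9 \left(- 3 g - 3\right) = - 9 \left(-3 - 3 g\right) = 27 + 27 g$)
$\left(\frac{32}{-38} + B{\left(H{\left(-2,\left(-1\right) 4 \right)} \right)}\right)^{2} = \left(\frac{32}{-38} + \left(27 + 27 \frac{5 - -2}{-2}\right)\right)^{2} = \left(32 \left(- \frac{1}{38}\right) + \left(27 + 27 \left(- \frac{5 + 2}{2}\right)\right)\right)^{2} = \left(- \frac{16}{19} + \left(27 + 27 \left(\left(- \frac{1}{2}\right) 7\right)\right)\right)^{2} = \left(- \frac{16}{19} + \left(27 + 27 \left(- \frac{7}{2}\right)\right)\right)^{2} = \left(- \frac{16}{19} + \left(27 - \frac{189}{2}\right)\right)^{2} = \left(- \frac{16}{19} - \frac{135}{2}\right)^{2} = \left(- \frac{2597}{38}\right)^{2} = \frac{6744409}{1444}$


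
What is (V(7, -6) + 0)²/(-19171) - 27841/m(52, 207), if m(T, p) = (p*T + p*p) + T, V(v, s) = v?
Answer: -536369396/1028811715 ≈ -0.52135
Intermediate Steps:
m(T, p) = T + p² + T*p (m(T, p) = (T*p + p²) + T = (p² + T*p) + T = T + p² + T*p)
(V(7, -6) + 0)²/(-19171) - 27841/m(52, 207) = (7 + 0)²/(-19171) - 27841/(52 + 207² + 52*207) = 7²*(-1/19171) - 27841/(52 + 42849 + 10764) = 49*(-1/19171) - 27841/53665 = -49/19171 - 27841*1/53665 = -49/19171 - 27841/53665 = -536369396/1028811715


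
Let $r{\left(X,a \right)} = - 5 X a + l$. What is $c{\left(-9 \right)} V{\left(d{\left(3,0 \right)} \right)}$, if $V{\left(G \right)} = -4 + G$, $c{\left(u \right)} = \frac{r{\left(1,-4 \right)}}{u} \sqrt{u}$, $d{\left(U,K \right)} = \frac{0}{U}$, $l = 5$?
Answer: $\frac{100 i}{3} \approx 33.333 i$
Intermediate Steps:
$r{\left(X,a \right)} = 5 - 5 X a$ ($r{\left(X,a \right)} = - 5 X a + 5 = 5 - 5 X a$)
$d{\left(U,K \right)} = 0$
$c{\left(u \right)} = \frac{25}{\sqrt{u}}$ ($c{\left(u \right)} = \frac{5 - 5 \left(-4\right)}{u} \sqrt{u} = \frac{5 + 20}{u} \sqrt{u} = \frac{25}{u} \sqrt{u} = \frac{25}{\sqrt{u}}$)
$c{\left(-9 \right)} V{\left(d{\left(3,0 \right)} \right)} = \frac{25}{3 i} \left(-4 + 0\right) = 25 \left(- \frac{i}{3}\right) \left(-4\right) = - \frac{25 i}{3} \left(-4\right) = \frac{100 i}{3}$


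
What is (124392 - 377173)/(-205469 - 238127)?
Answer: 252781/443596 ≈ 0.56985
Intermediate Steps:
(124392 - 377173)/(-205469 - 238127) = -252781/(-443596) = -252781*(-1/443596) = 252781/443596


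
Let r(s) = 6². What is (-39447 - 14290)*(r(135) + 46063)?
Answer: -2477221963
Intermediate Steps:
r(s) = 36
(-39447 - 14290)*(r(135) + 46063) = (-39447 - 14290)*(36 + 46063) = -53737*46099 = -2477221963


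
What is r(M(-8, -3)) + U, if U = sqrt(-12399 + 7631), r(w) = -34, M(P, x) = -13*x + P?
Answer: -34 + 4*I*sqrt(298) ≈ -34.0 + 69.051*I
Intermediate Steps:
M(P, x) = P - 13*x
U = 4*I*sqrt(298) (U = sqrt(-4768) = 4*I*sqrt(298) ≈ 69.051*I)
r(M(-8, -3)) + U = -34 + 4*I*sqrt(298)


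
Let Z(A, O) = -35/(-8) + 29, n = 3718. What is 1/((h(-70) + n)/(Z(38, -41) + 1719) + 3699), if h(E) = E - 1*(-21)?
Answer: 4673/17295211 ≈ 0.00027019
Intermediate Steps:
Z(A, O) = 267/8 (Z(A, O) = -35*(-⅛) + 29 = 35/8 + 29 = 267/8)
h(E) = 21 + E (h(E) = E + 21 = 21 + E)
1/((h(-70) + n)/(Z(38, -41) + 1719) + 3699) = 1/(((21 - 70) + 3718)/(267/8 + 1719) + 3699) = 1/((-49 + 3718)/(14019/8) + 3699) = 1/(3669*(8/14019) + 3699) = 1/(9784/4673 + 3699) = 1/(17295211/4673) = 4673/17295211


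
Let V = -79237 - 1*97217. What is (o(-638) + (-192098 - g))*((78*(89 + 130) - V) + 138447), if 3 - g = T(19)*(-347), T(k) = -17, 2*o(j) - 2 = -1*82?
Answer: -61829177886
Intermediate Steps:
o(j) = -40 (o(j) = 1 + (-1*82)/2 = 1 + (½)*(-82) = 1 - 41 = -40)
V = -176454 (V = -79237 - 97217 = -176454)
g = -5896 (g = 3 - (-17)*(-347) = 3 - 1*5899 = 3 - 5899 = -5896)
(o(-638) + (-192098 - g))*((78*(89 + 130) - V) + 138447) = (-40 + (-192098 - 1*(-5896)))*((78*(89 + 130) - 1*(-176454)) + 138447) = (-40 + (-192098 + 5896))*((78*219 + 176454) + 138447) = (-40 - 186202)*((17082 + 176454) + 138447) = -186242*(193536 + 138447) = -186242*331983 = -61829177886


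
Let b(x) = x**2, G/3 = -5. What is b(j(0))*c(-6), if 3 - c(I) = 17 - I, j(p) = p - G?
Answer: -4500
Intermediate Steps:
G = -15 (G = 3*(-5) = -15)
j(p) = 15 + p (j(p) = p - 1*(-15) = p + 15 = 15 + p)
c(I) = -14 + I (c(I) = 3 - (17 - I) = 3 + (-17 + I) = -14 + I)
b(j(0))*c(-6) = (15 + 0)**2*(-14 - 6) = 15**2*(-20) = 225*(-20) = -4500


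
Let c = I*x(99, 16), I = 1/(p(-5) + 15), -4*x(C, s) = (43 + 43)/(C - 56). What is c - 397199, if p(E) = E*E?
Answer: -31775921/80 ≈ -3.9720e+5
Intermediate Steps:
p(E) = E²
x(C, s) = -43/(2*(-56 + C)) (x(C, s) = -(43 + 43)/(4*(C - 56)) = -43/(2*(-56 + C)))
I = 1/40 (I = 1/((-5)² + 15) = 1/(25 + 15) = 1/40 ≈ 0.025000)
c = -1/80 (c = (-43/(-112 + 2*99))/40 = (-43/(-112 + 198))/40 = (-43/86)/40 = (-43*1/86)/40 = (1/40)*(-½) = -1/80 ≈ -0.012500)
c - 397199 = -1/80 - 397199 = -31775921/80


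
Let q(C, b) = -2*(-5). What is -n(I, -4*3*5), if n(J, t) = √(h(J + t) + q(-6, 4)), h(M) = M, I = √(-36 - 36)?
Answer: -√(-50 + 6*I*√2) ≈ -0.59787 - 7.0963*I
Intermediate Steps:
I = 6*I*√2 (I = √(-72) = 6*I*√2 ≈ 8.4853*I)
q(C, b) = 10
n(J, t) = √(10 + J + t) (n(J, t) = √((J + t) + 10) = √(10 + J + t))
-n(I, -4*3*5) = -√(10 + 6*I*√2 - 4*3*5) = -√(10 + 6*I*√2 - 12*5) = -√(10 + 6*I*√2 - 60) = -√(-50 + 6*I*√2)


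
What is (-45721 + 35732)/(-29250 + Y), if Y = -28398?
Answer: 9989/57648 ≈ 0.17328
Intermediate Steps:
(-45721 + 35732)/(-29250 + Y) = (-45721 + 35732)/(-29250 - 28398) = -9989/(-57648) = -9989*(-1/57648) = 9989/57648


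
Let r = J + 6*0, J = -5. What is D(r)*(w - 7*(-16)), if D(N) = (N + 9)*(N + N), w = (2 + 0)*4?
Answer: -4800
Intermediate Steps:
r = -5 (r = -5 + 6*0 = -5 + 0 = -5)
w = 8 (w = 2*4 = 8)
D(N) = 2*N*(9 + N) (D(N) = (9 + N)*(2*N) = 2*N*(9 + N))
D(r)*(w - 7*(-16)) = (2*(-5)*(9 - 5))*(8 - 7*(-16)) = (2*(-5)*4)*(8 + 112) = -40*120 = -4800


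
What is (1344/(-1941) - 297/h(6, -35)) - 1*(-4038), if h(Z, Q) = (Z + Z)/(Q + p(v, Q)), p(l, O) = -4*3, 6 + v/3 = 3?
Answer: 13459043/2588 ≈ 5200.6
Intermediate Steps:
v = -9 (v = -18 + 3*3 = -18 + 9 = -9)
p(l, O) = -12
h(Z, Q) = 2*Z/(-12 + Q) (h(Z, Q) = (Z + Z)/(Q - 12) = (2*Z)/(-12 + Q) = 2*Z/(-12 + Q))
(1344/(-1941) - 297/h(6, -35)) - 1*(-4038) = (1344/(-1941) - 297/(2*6/(-12 - 35))) - 1*(-4038) = (1344*(-1/1941) - 297/(2*6/(-47))) + 4038 = (-448/647 - 297/(2*6*(-1/47))) + 4038 = (-448/647 - 297/(-12/47)) + 4038 = (-448/647 - 297*(-47/12)) + 4038 = (-448/647 + 4653/4) + 4038 = 3008699/2588 + 4038 = 13459043/2588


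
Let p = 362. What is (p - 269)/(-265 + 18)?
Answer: -93/247 ≈ -0.37652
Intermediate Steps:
(p - 269)/(-265 + 18) = (362 - 269)/(-265 + 18) = 93/(-247) = 93*(-1/247) = -93/247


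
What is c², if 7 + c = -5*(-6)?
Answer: 529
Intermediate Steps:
c = 23 (c = -7 - 5*(-6) = -7 + 30 = 23)
c² = 23² = 529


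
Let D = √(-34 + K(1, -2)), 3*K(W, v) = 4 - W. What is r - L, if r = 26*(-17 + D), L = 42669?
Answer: -43111 + 26*I*√33 ≈ -43111.0 + 149.36*I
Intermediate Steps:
K(W, v) = 4/3 - W/3 (K(W, v) = (4 - W)/3 = 4/3 - W/3)
D = I*√33 (D = √(-34 + (4/3 - ⅓*1)) = √(-34 + (4/3 - ⅓)) = √(-34 + 1) = √(-33) = I*√33 ≈ 5.7446*I)
r = -442 + 26*I*√33 (r = 26*(-17 + I*√33) = -442 + 26*I*√33 ≈ -442.0 + 149.36*I)
r - L = (-442 + 26*I*√33) - 1*42669 = (-442 + 26*I*√33) - 42669 = -43111 + 26*I*√33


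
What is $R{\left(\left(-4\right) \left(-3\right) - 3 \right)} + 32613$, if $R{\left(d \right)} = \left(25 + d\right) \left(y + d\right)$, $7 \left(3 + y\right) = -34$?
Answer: $\frac{228563}{7} \approx 32652.0$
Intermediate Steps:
$y = - \frac{55}{7}$ ($y = -3 + \frac{1}{7} \left(-34\right) = -3 - \frac{34}{7} = - \frac{55}{7} \approx -7.8571$)
$R{\left(d \right)} = \left(25 + d\right) \left(- \frac{55}{7} + d\right)$
$R{\left(\left(-4\right) \left(-3\right) - 3 \right)} + 32613 = \left(- \frac{1375}{7} + \left(\left(-4\right) \left(-3\right) - 3\right)^{2} + \frac{120 \left(\left(-4\right) \left(-3\right) - 3\right)}{7}\right) + 32613 = \left(- \frac{1375}{7} + \left(12 - 3\right)^{2} + \frac{120 \left(12 - 3\right)}{7}\right) + 32613 = \left(- \frac{1375}{7} + 9^{2} + \frac{120}{7} \cdot 9\right) + 32613 = \left(- \frac{1375}{7} + 81 + \frac{1080}{7}\right) + 32613 = \frac{272}{7} + 32613 = \frac{228563}{7}$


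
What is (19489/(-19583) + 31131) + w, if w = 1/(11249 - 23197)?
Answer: 7283726406449/233977684 ≈ 31130.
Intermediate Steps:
w = -1/11948 (w = 1/(-11948) = -1/11948 ≈ -8.3696e-5)
(19489/(-19583) + 31131) + w = (19489/(-19583) + 31131) - 1/11948 = (19489*(-1/19583) + 31131) - 1/11948 = (-19489/19583 + 31131) - 1/11948 = 609618884/19583 - 1/11948 = 7283726406449/233977684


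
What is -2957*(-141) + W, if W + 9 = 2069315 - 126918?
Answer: 2359325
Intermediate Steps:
W = 1942388 (W = -9 + (2069315 - 126918) = -9 + 1942397 = 1942388)
-2957*(-141) + W = -2957*(-141) + 1942388 = 416937 + 1942388 = 2359325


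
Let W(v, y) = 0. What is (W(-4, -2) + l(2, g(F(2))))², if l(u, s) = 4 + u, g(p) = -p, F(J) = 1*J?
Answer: 36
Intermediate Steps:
F(J) = J
(W(-4, -2) + l(2, g(F(2))))² = (0 + (4 + 2))² = (0 + 6)² = 6² = 36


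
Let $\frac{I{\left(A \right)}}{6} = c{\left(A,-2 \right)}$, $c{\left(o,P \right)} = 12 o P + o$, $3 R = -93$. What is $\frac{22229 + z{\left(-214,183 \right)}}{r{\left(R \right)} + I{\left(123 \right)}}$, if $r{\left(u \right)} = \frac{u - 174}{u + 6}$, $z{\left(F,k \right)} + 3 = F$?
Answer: $- \frac{110060}{84829} \approx -1.2974$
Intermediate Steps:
$R = -31$ ($R = \frac{1}{3} \left(-93\right) = -31$)
$z{\left(F,k \right)} = -3 + F$
$r{\left(u \right)} = \frac{-174 + u}{6 + u}$
$c{\left(o,P \right)} = o + 12 P o$ ($c{\left(o,P \right)} = 12 P o + o = o + 12 P o$)
$I{\left(A \right)} = - 138 A$ ($I{\left(A \right)} = 6 A \left(1 + 12 \left(-2\right)\right) = 6 A \left(1 - 24\right) = 6 A \left(-23\right) = 6 \left(- 23 A\right) = - 138 A$)
$\frac{22229 + z{\left(-214,183 \right)}}{r{\left(R \right)} + I{\left(123 \right)}} = \frac{22229 - 217}{\frac{-174 - 31}{6 - 31} - 16974} = \frac{22229 - 217}{\frac{1}{-25} \left(-205\right) - 16974} = \frac{22012}{\left(- \frac{1}{25}\right) \left(-205\right) - 16974} = \frac{22012}{\frac{41}{5} - 16974} = \frac{22012}{- \frac{84829}{5}} = 22012 \left(- \frac{5}{84829}\right) = - \frac{110060}{84829}$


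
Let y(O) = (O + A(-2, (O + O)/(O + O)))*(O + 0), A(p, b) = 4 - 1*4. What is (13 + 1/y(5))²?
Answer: 106276/625 ≈ 170.04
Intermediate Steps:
A(p, b) = 0 (A(p, b) = 4 - 4 = 0)
y(O) = O² (y(O) = (O + 0)*(O + 0) = O*O = O²)
(13 + 1/y(5))² = (13 + 1/(5²))² = (13 + 1/25)² = (326/25)² = 106276/625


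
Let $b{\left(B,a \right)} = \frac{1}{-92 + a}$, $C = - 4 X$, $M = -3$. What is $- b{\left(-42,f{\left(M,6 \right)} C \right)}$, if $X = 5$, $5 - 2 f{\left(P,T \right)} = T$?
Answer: $\frac{1}{82} \approx 0.012195$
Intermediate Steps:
$f{\left(P,T \right)} = \frac{5}{2} - \frac{T}{2}$
$C = -20$ ($C = \left(-4\right) 5 = -20$)
$- b{\left(-42,f{\left(M,6 \right)} C \right)} = - \frac{1}{-92 + \left(\frac{5}{2} - 3\right) \left(-20\right)} = - \frac{1}{-92 - -10} = - \frac{1}{-92 + 10} = - \frac{1}{-82} = \left(-1\right) \left(- \frac{1}{82}\right) = \frac{1}{82}$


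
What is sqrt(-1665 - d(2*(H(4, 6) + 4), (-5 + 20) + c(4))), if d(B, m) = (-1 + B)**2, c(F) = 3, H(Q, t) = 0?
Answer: I*sqrt(1714) ≈ 41.401*I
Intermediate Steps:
sqrt(-1665 - d(2*(H(4, 6) + 4), (-5 + 20) + c(4))) = sqrt(-1665 - (-1 + 2*(0 + 4))**2) = sqrt(-1665 - (-1 + 2*4)**2) = sqrt(-1665 - (-1 + 8)**2) = sqrt(-1665 - 1*7**2) = sqrt(-1665 - 1*49) = sqrt(-1665 - 49) = sqrt(-1714) = I*sqrt(1714)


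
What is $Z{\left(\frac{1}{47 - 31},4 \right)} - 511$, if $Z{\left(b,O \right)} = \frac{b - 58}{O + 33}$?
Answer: $- \frac{303439}{592} \approx -512.57$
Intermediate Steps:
$Z{\left(b,O \right)} = \frac{-58 + b}{33 + O}$
$Z{\left(\frac{1}{47 - 31},4 \right)} - 511 = \frac{-58 + \frac{1}{47 - 31}}{33 + 4} - 511 = \frac{-58 + \frac{1}{16}}{37} - 511 = \frac{1}{37} \left(- \frac{927}{16}\right) - 511 = - \frac{927}{592} - 511 = - \frac{303439}{592}$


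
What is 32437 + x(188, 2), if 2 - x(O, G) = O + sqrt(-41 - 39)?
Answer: 32251 - 4*I*sqrt(5) ≈ 32251.0 - 8.9443*I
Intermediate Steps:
x(O, G) = 2 - O - 4*I*sqrt(5) (x(O, G) = 2 - (O + sqrt(-41 - 39)) = 2 - (O + sqrt(-80)) = 2 - (O + 4*I*sqrt(5)) = 2 + (-O - 4*I*sqrt(5)) = 2 - O - 4*I*sqrt(5))
32437 + x(188, 2) = 32437 + (2 - 1*188 - 4*I*sqrt(5)) = 32437 + (2 - 188 - 4*I*sqrt(5)) = 32437 + (-186 - 4*I*sqrt(5)) = 32251 - 4*I*sqrt(5)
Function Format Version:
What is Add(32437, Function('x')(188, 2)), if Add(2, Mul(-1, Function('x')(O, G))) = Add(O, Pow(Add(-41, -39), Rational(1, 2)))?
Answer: Add(32251, Mul(-4, I, Pow(5, Rational(1, 2)))) ≈ Add(32251., Mul(-8.9443, I))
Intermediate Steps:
Function('x')(O, G) = Add(2, Mul(-1, O), Mul(-4, I, Pow(5, Rational(1, 2)))) (Function('x')(O, G) = Add(2, Mul(-1, Add(O, Pow(Add(-41, -39), Rational(1, 2))))) = Add(2, Mul(-1, Add(O, Pow(-80, Rational(1, 2))))) = Add(2, Mul(-1, Add(O, Mul(4, I, Pow(5, Rational(1, 2)))))) = Add(2, Add(Mul(-1, O), Mul(-4, I, Pow(5, Rational(1, 2))))) = Add(2, Mul(-1, O), Mul(-4, I, Pow(5, Rational(1, 2)))))
Add(32437, Function('x')(188, 2)) = Add(32437, Add(2, Mul(-1, 188), Mul(-4, I, Pow(5, Rational(1, 2))))) = Add(32437, Add(2, -188, Mul(-4, I, Pow(5, Rational(1, 2))))) = Add(32437, Add(-186, Mul(-4, I, Pow(5, Rational(1, 2))))) = Add(32251, Mul(-4, I, Pow(5, Rational(1, 2))))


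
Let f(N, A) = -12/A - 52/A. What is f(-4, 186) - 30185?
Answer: -2807237/93 ≈ -30185.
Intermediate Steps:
f(N, A) = -64/A
f(-4, 186) - 30185 = -64/186 - 30185 = -64*1/186 - 30185 = -32/93 - 30185 = -2807237/93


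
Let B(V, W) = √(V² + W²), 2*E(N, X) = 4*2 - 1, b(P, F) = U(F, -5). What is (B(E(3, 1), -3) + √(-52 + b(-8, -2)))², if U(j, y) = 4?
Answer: -107/4 + 4*I*√255 ≈ -26.75 + 63.875*I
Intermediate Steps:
b(P, F) = 4
E(N, X) = 7/2 (E(N, X) = (4*2 - 1)/2 = (8 - 1)/2 = (½)*7 = 7/2)
(B(E(3, 1), -3) + √(-52 + b(-8, -2)))² = (√((7/2)² + (-3)²) + √(-52 + 4))² = (√(49/4 + 9) + √(-48))² = (√(85/4) + 4*I*√3)² = (√85/2 + 4*I*√3)²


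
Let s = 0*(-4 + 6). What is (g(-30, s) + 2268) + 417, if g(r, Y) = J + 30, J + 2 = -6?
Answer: 2707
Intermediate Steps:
J = -8 (J = -2 - 6 = -8)
s = 0 (s = 0*2 = 0)
g(r, Y) = 22 (g(r, Y) = -8 + 30 = 22)
(g(-30, s) + 2268) + 417 = (22 + 2268) + 417 = 2290 + 417 = 2707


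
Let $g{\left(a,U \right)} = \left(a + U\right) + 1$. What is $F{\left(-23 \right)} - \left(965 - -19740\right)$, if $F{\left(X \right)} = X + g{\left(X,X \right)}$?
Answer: $-20773$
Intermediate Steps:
$g{\left(a,U \right)} = 1 + U + a$ ($g{\left(a,U \right)} = \left(U + a\right) + 1 = 1 + U + a$)
$F{\left(X \right)} = 1 + 3 X$ ($F{\left(X \right)} = X + \left(1 + X + X\right) = X + \left(1 + 2 X\right) = 1 + 3 X$)
$F{\left(-23 \right)} - \left(965 - -19740\right) = \left(1 + 3 \left(-23\right)\right) - \left(965 - -19740\right) = \left(1 - 69\right) - \left(965 + 19740\right) = -68 - 20705 = -20773$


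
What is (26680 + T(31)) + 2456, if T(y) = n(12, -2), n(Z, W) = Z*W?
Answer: 29112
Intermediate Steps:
n(Z, W) = W*Z
T(y) = -24 (T(y) = -2*12 = -24)
(26680 + T(31)) + 2456 = (26680 - 24) + 2456 = 26656 + 2456 = 29112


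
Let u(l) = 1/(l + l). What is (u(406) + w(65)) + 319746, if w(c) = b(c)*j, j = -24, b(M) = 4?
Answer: 259555801/812 ≈ 3.1965e+5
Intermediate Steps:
u(l) = 1/(2*l)
w(c) = -96 (w(c) = 4*(-24) = -96)
(u(406) + w(65)) + 319746 = ((½)/406 - 96) + 319746 = ((½)*(1/406) - 96) + 319746 = (1/812 - 96) + 319746 = -77951/812 + 319746 = 259555801/812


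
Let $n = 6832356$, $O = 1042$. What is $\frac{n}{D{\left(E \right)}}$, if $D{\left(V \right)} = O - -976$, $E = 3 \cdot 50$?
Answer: $\frac{3416178}{1009} \approx 3385.7$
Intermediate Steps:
$E = 150$
$D{\left(V \right)} = 2018$ ($D{\left(V \right)} = 1042 - -976 = 1042 + 976 = 2018$)
$\frac{n}{D{\left(E \right)}} = \frac{6832356}{2018} = 6832356 \cdot \frac{1}{2018} = \frac{3416178}{1009}$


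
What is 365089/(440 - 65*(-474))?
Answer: 365089/31250 ≈ 11.683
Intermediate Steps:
365089/(440 - 65*(-474)) = 365089/(440 + 30810) = 365089/31250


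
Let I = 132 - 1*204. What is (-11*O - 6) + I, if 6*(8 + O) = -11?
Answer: 181/6 ≈ 30.167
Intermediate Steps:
I = -72 (I = 132 - 204 = -72)
O = -59/6 (O = -8 + (⅙)*(-11) = -8 - 11/6 = -59/6 ≈ -9.8333)
(-11*O - 6) + I = (-11*(-59/6) - 6) - 72 = (649/6 - 6) - 72 = 613/6 - 72 = 181/6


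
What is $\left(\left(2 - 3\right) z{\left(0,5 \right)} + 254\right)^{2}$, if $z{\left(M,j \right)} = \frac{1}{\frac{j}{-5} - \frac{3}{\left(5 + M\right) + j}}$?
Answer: $\frac{10969344}{169} \approx 64907.0$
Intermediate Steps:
$z{\left(M,j \right)} = \frac{1}{- \frac{3}{5 + M + j} - \frac{j}{5}}$ ($z{\left(M,j \right)} = \frac{1}{j \left(- \frac{1}{5}\right) - \frac{3}{5 + M + j}} = \frac{1}{- \frac{j}{5} - \frac{3}{5 + M + j}} = \frac{1}{- \frac{3}{5 + M + j} - \frac{j}{5}}$)
$\left(\left(2 - 3\right) z{\left(0,5 \right)} + 254\right)^{2} = \left(\left(2 - 3\right) \frac{5 \left(-5 - 0 - 5\right)}{15 + 5^{2} + 5 \cdot 5 + 0 \cdot 5} + 254\right)^{2} = \left(- \frac{5 \left(-5 + 0 - 5\right)}{15 + 25 + 25 + 0} + 254\right)^{2} = \left(- \frac{5 \left(-10\right)}{65} + 254\right)^{2} = \left(\left(-1\right) \left(- \frac{10}{13}\right) + 254\right)^{2} = \left(\frac{10}{13} + 254\right)^{2} = \left(\frac{3312}{13}\right)^{2} = \frac{10969344}{169}$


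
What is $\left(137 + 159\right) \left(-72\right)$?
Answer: $-21312$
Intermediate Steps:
$\left(137 + 159\right) \left(-72\right) = 296 \left(-72\right) = -21312$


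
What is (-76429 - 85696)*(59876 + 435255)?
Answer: -80273113375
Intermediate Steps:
(-76429 - 85696)*(59876 + 435255) = -162125*495131 = -80273113375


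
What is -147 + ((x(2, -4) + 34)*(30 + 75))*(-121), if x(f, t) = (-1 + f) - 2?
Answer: -419412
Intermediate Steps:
x(f, t) = -3 + f
-147 + ((x(2, -4) + 34)*(30 + 75))*(-121) = -147 + (((-3 + 2) + 34)*(30 + 75))*(-121) = -147 + ((-1 + 34)*105)*(-121) = -147 + (33*105)*(-121) = -147 + 3465*(-121) = -147 - 419265 = -419412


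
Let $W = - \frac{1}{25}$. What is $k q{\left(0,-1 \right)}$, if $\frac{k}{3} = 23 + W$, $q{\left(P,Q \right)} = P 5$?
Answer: $0$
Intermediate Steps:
$W = - \frac{1}{25}$ ($W = \left(-1\right) \frac{1}{25} = - \frac{1}{25} \approx -0.04$)
$q{\left(P,Q \right)} = 5 P$
$k = \frac{1722}{25}$ ($k = 3 \left(23 - \frac{1}{25}\right) = 3 \cdot \frac{574}{25} = \frac{1722}{25} \approx 68.88$)
$k q{\left(0,-1 \right)} = \frac{1722 \cdot 5 \cdot 0}{25} = \frac{1722}{25} \cdot 0 = 0$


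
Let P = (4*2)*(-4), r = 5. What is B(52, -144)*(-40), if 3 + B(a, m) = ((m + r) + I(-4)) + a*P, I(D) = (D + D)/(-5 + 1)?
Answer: 72160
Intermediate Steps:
I(D) = -D/2 (I(D) = (2*D)/(-4) = (2*D)*(-1/4) = -D/2)
P = -32 (P = 8*(-4) = -32)
B(a, m) = 4 + m - 32*a (B(a, m) = -3 + (((m + 5) - 1/2*(-4)) + a*(-32)) = -3 + (((5 + m) + 2) - 32*a) = -3 + ((7 + m) - 32*a) = -3 + (7 + m - 32*a) = 4 + m - 32*a)
B(52, -144)*(-40) = (4 - 144 - 32*52)*(-40) = (4 - 144 - 1664)*(-40) = -1804*(-40) = 72160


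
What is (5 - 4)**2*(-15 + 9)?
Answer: -6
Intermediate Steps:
(5 - 4)**2*(-15 + 9) = 1**2*(-6) = 1*(-6) = -6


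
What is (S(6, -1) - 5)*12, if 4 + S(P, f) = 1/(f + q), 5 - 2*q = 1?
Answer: -96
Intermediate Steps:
q = 2 (q = 5/2 - ½*1 = 5/2 - ½ = 2)
S(P, f) = -4 + 1/(2 + f) (S(P, f) = -4 + 1/(f + 2) = -4 + 1/(2 + f))
(S(6, -1) - 5)*12 = ((-7 - 4*(-1))/(2 - 1) - 5)*12 = ((-7 + 4)/1 - 5)*12 = (1*(-3) - 5)*12 = (-3 - 5)*12 = -8*12 = -96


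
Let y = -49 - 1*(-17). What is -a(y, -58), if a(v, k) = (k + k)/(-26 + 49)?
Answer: 116/23 ≈ 5.0435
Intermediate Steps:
y = -32 (y = -49 + 17 = -32)
a(v, k) = 2*k/23 (a(v, k) = (2*k)/23 = (2*k)*(1/23) = 2*k/23)
-a(y, -58) = -2*(-58)/23 = -1*(-116/23) = 116/23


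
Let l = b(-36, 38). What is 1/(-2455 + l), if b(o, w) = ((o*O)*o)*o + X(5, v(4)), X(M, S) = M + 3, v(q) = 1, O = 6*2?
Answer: -1/562319 ≈ -1.7783e-6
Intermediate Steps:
O = 12
X(M, S) = 3 + M
b(o, w) = 8 + 12*o³ (b(o, w) = ((o*12)*o)*o + (3 + 5) = ((12*o)*o)*o + 8 = (12*o²)*o + 8 = 12*o³ + 8 = 8 + 12*o³)
l = -559864 (l = 8 + 12*(-36)³ = 8 + 12*(-46656) = 8 - 559872 = -559864)
1/(-2455 + l) = 1/(-2455 - 559864) = 1/(-562319) = -1/562319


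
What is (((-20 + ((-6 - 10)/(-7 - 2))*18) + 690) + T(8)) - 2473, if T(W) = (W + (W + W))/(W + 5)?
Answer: -22999/13 ≈ -1769.2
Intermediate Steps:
T(W) = 3*W/(5 + W) (T(W) = (W + 2*W)/(5 + W) = (3*W)/(5 + W) = 3*W/(5 + W))
(((-20 + ((-6 - 10)/(-7 - 2))*18) + 690) + T(8)) - 2473 = (((-20 + ((-6 - 10)/(-7 - 2))*18) + 690) + 3*8/(5 + 8)) - 2473 = (((-20 - 16/(-9)*18) + 690) + 3*8/13) - 2473 = (((-20 - 16*(-1/9)*18) + 690) + 3*8*(1/13)) - 2473 = (((-20 + (16/9)*18) + 690) + 24/13) - 2473 = (((-20 + 32) + 690) + 24/13) - 2473 = ((12 + 690) + 24/13) - 2473 = (702 + 24/13) - 2473 = 9150/13 - 2473 = -22999/13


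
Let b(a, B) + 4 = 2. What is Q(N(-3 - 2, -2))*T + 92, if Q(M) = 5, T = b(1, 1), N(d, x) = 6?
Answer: 82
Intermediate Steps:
b(a, B) = -2 (b(a, B) = -4 + 2 = -2)
T = -2
Q(N(-3 - 2, -2))*T + 92 = 5*(-2) + 92 = -10 + 92 = 82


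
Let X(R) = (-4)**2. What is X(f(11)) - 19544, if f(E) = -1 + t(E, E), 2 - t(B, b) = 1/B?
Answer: -19528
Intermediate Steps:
t(B, b) = 2 - 1/B
f(E) = 1 - 1/E (f(E) = -1 + (2 - 1/E) = 1 - 1/E)
X(R) = 16
X(f(11)) - 19544 = 16 - 19544 = -19528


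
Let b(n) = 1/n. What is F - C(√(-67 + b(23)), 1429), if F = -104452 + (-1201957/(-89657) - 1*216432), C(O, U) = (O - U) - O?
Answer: -28640174978/89657 ≈ -3.1944e+5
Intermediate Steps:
b(n) = 1/n
C(O, U) = -U
F = -28768294831/89657 (F = -104452 + (-1201957*(-1/89657) - 216432) = -104452 + (1201957/89657 - 216432) = -104452 - 19403441867/89657 = -28768294831/89657 ≈ -3.2087e+5)
F - C(√(-67 + b(23)), 1429) = -28768294831/89657 - (-1)*1429 = -28768294831/89657 - 1*(-1429) = -28768294831/89657 + 1429 = -28640174978/89657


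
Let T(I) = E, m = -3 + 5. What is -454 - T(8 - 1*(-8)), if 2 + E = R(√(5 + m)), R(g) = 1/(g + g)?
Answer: -452 - √7/14 ≈ -452.19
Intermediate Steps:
m = 2
R(g) = 1/(2*g)
E = -2 + √7/14 (E = -2 + 1/(2*(√(5 + 2))) = -2 + 1/(2*(√7)) = -2 + (√7/7)/2 = -2 + √7/14 ≈ -1.8110)
T(I) = -2 + √7/14
-454 - T(8 - 1*(-8)) = -454 - (-2 + √7/14) = -454 + (2 - √7/14) = -452 - √7/14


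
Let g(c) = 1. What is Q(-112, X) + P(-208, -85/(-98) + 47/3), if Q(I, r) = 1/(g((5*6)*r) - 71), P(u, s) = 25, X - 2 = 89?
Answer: 1749/70 ≈ 24.986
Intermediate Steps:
X = 91 (X = 2 + 89 = 91)
Q(I, r) = -1/70 (Q(I, r) = 1/(1 - 71) = 1/(-70) = -1/70)
Q(-112, X) + P(-208, -85/(-98) + 47/3) = -1/70 + 25 = 1749/70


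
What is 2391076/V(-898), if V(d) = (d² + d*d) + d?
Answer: 1195538/805955 ≈ 1.4834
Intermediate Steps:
V(d) = d + 2*d² (V(d) = (d² + d²) + d = 2*d² + d = d + 2*d²)
2391076/V(-898) = 2391076/((-898*(1 + 2*(-898)))) = 2391076/((-898*(1 - 1796))) = 2391076/((-898*(-1795))) = 2391076/1611910 = 2391076*(1/1611910) = 1195538/805955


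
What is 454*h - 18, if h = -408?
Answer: -185250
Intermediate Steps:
454*h - 18 = 454*(-408) - 18 = -185232 - 18 = -185250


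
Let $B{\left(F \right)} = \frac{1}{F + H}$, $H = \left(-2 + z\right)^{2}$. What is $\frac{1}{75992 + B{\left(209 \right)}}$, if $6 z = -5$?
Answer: $\frac{7813}{593725532} \approx 1.3159 \cdot 10^{-5}$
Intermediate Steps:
$z = - \frac{5}{6}$ ($z = \frac{1}{6} \left(-5\right) = - \frac{5}{6} \approx -0.83333$)
$H = \frac{289}{36}$ ($H = \left(-2 - \frac{5}{6}\right)^{2} = \left(- \frac{17}{6}\right)^{2} = \frac{289}{36} \approx 8.0278$)
$B{\left(F \right)} = \frac{1}{\frac{289}{36} + F}$ ($B{\left(F \right)} = \frac{1}{F + \frac{289}{36}} = \frac{1}{\frac{289}{36} + F}$)
$\frac{1}{75992 + B{\left(209 \right)}} = \frac{1}{75992 + \frac{36}{289 + 36 \cdot 209}} = \frac{1}{75992 + \frac{36}{289 + 7524}} = \frac{1}{75992 + \frac{36}{7813}} = \frac{1}{\frac{593725532}{7813}} = \frac{7813}{593725532}$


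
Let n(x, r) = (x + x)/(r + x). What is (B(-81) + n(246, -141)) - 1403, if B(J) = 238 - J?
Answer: -37776/35 ≈ -1079.3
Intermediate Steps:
n(x, r) = 2*x/(r + x) (n(x, r) = (2*x)/(r + x) = 2*x/(r + x))
(B(-81) + n(246, -141)) - 1403 = ((238 - 1*(-81)) + 2*246/(-141 + 246)) - 1403 = ((238 + 81) + 2*246/105) - 1403 = (319 + 2*246*(1/105)) - 1403 = (319 + 164/35) - 1403 = 11329/35 - 1403 = -37776/35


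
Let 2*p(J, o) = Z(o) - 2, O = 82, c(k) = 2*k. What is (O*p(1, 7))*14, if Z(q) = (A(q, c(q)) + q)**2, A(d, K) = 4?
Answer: 68306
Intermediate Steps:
Z(q) = (4 + q)**2
p(J, o) = -1 + (4 + o)**2/2 (p(J, o) = ((4 + o)**2 - 2)/2 = (-2 + (4 + o)**2)/2 = -1 + (4 + o)**2/2)
(O*p(1, 7))*14 = (82*(-1 + (4 + 7)**2/2))*14 = (82*(-1 + (1/2)*11**2))*14 = (82*(-1 + (1/2)*121))*14 = (82*(-1 + 121/2))*14 = (82*(119/2))*14 = 4879*14 = 68306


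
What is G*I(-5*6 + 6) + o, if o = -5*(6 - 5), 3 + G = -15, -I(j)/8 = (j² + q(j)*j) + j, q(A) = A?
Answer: 162427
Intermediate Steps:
I(j) = -16*j² - 8*j (I(j) = -8*((j² + j*j) + j) = -8*((j² + j²) + j) = -8*(2*j² + j) = -8*(j + 2*j²) = -16*j² - 8*j)
G = -18 (G = -3 - 15 = -18)
o = -5 (o = -5*1 = -5)
G*I(-5*6 + 6) + o = -(-144)*(-5*6 + 6)*(1 + 2*(-5*6 + 6)) - 5 = -(-144)*(-30 + 6)*(1 + 2*(-30 + 6)) - 5 = -(-144)*(-24)*(1 + 2*(-24)) - 5 = -(-144)*(-24)*(1 - 48) - 5 = -(-144)*(-24)*(-47) - 5 = -18*(-9024) - 5 = 162432 - 5 = 162427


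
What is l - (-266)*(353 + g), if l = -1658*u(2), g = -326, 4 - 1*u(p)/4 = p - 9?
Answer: -65770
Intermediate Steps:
u(p) = 52 - 4*p (u(p) = 16 - 4*(p - 9) = 16 - 4*(-9 + p) = 16 + (36 - 4*p) = 52 - 4*p)
l = -72952 (l = -1658*(52 - 4*2) = -1658*(52 - 8) = -1658*44 = -72952)
l - (-266)*(353 + g) = -72952 - (-266)*(353 - 326) = -72952 - (-266)*27 = -72952 - 1*(-7182) = -72952 + 7182 = -65770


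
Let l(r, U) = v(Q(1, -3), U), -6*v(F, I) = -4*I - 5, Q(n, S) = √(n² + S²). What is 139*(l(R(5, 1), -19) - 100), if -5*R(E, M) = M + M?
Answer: -93269/6 ≈ -15545.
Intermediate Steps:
Q(n, S) = √(S² + n²)
R(E, M) = -2*M/5 (R(E, M) = -(M + M)/5 = -2*M/5)
v(F, I) = ⅚ + 2*I/3 (v(F, I) = -(-4*I - 5)/6 = -(-5 - 4*I)/6 = ⅚ + 2*I/3)
l(r, U) = ⅚ + 2*U/3
139*(l(R(5, 1), -19) - 100) = 139*((⅚ + (⅔)*(-19)) - 100) = 139*((⅚ - 38/3) - 100) = 139*(-71/6 - 100) = 139*(-671/6) = -93269/6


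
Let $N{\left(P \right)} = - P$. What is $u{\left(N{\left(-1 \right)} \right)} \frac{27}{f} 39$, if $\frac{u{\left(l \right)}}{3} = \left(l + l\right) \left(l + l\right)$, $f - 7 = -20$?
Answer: $-972$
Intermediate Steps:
$f = -13$ ($f = 7 - 20 = -13$)
$u{\left(l \right)} = 12 l^{2}$ ($u{\left(l \right)} = 3 \left(l + l\right) \left(l + l\right) = 3 \cdot 2 l 2 l = 3 \cdot 4 l^{2} = 12 l^{2}$)
$u{\left(N{\left(-1 \right)} \right)} \frac{27}{f} 39 = 12 \left(\left(-1\right) \left(-1\right)\right)^{2} \frac{27}{-13} \cdot 39 = 12 \cdot 1^{2} \cdot 27 \left(- \frac{1}{13}\right) 39 = 12 \cdot 1 \left(- \frac{27}{13}\right) 39 = 12 \left(- \frac{27}{13}\right) 39 = \left(- \frac{324}{13}\right) 39 = -972$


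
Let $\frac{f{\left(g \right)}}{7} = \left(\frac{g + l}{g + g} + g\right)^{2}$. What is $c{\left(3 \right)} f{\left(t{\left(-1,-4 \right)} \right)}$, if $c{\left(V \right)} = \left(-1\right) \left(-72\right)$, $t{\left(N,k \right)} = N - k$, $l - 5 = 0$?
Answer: $9464$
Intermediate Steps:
$l = 5$ ($l = 5 + 0 = 5$)
$c{\left(V \right)} = 72$
$f{\left(g \right)} = 7 \left(g + \frac{5 + g}{2 g}\right)^{2}$ ($f{\left(g \right)} = 7 \left(\frac{g + 5}{g + g} + g\right)^{2} = 7 \left(\frac{5 + g}{2 g} + g\right)^{2} = 7 \left(g + \frac{5 + g}{2 g}\right)^{2}$)
$c{\left(3 \right)} f{\left(t{\left(-1,-4 \right)} \right)} = 72 \frac{7 \left(5 - -3 + 2 \left(-1 - -4\right)^{2}\right)^{2}}{4 \left(-1 - -4\right)^{2}} = 72 \frac{7 \left(5 + \left(-1 + 4\right) + 2 \left(-1 + 4\right)^{2}\right)^{2}}{4 \left(-1 + 4\right)^{2}} = 72 \frac{7 \left(5 + 3 + 2 \cdot 3^{2}\right)^{2}}{4 \cdot 9} = 72 \cdot \frac{7}{4} \cdot \frac{1}{9} \left(5 + 3 + 2 \cdot 9\right)^{2} = 72 \cdot \frac{7}{4} \cdot \frac{1}{9} \left(5 + 3 + 18\right)^{2} = 72 \cdot \frac{7}{4} \cdot \frac{1}{9} \cdot 26^{2} = 72 \cdot \frac{7}{4} \cdot \frac{1}{9} \cdot 676 = 72 \cdot \frac{1183}{9} = 9464$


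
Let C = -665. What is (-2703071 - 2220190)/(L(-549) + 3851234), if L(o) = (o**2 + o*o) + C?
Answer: -547029/494819 ≈ -1.1055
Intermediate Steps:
L(o) = -665 + 2*o**2 (L(o) = (o**2 + o*o) - 665 = (o**2 + o**2) - 665 = 2*o**2 - 665 = -665 + 2*o**2)
(-2703071 - 2220190)/(L(-549) + 3851234) = (-2703071 - 2220190)/((-665 + 2*(-549)**2) + 3851234) = -4923261/((-665 + 2*301401) + 3851234) = -4923261/((-665 + 602802) + 3851234) = -4923261/(602137 + 3851234) = -4923261/4453371 = -4923261*1/4453371 = -547029/494819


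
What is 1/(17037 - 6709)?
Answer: 1/10328 ≈ 9.6824e-5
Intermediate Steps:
1/(17037 - 6709) = 1/10328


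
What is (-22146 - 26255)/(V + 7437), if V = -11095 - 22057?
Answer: 48401/25715 ≈ 1.8822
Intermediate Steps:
V = -33152
(-22146 - 26255)/(V + 7437) = (-22146 - 26255)/(-33152 + 7437) = -48401/(-25715) = -48401*(-1/25715) = 48401/25715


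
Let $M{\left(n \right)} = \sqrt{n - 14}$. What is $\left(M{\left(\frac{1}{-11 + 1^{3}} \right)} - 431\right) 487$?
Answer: $-209897 + \frac{487 i \sqrt{1410}}{10} \approx -2.099 \cdot 10^{5} + 1828.7 i$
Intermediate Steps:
$M{\left(n \right)} = \sqrt{-14 + n}$
$\left(M{\left(\frac{1}{-11 + 1^{3}} \right)} - 431\right) 487 = \left(\sqrt{-14 + \frac{1}{-11 + 1^{3}}} - 431\right) 487 = \left(\sqrt{-14 + \frac{1}{-11 + 1}} - 431\right) 487 = \left(\sqrt{-14 + \frac{1}{-10}} - 431\right) 487 = \left(\sqrt{-14 - \frac{1}{10}} - 431\right) 487 = \left(\sqrt{- \frac{141}{10}} - 431\right) 487 = \left(\frac{i \sqrt{1410}}{10} - 431\right) 487 = \left(-431 + \frac{i \sqrt{1410}}{10}\right) 487 = -209897 + \frac{487 i \sqrt{1410}}{10}$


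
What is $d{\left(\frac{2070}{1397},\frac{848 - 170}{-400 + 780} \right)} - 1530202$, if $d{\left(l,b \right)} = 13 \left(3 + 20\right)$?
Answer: $-1529903$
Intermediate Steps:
$d{\left(l,b \right)} = 299$ ($d{\left(l,b \right)} = 13 \cdot 23 = 299$)
$d{\left(\frac{2070}{1397},\frac{848 - 170}{-400 + 780} \right)} - 1530202 = 299 - 1530202 = -1529903$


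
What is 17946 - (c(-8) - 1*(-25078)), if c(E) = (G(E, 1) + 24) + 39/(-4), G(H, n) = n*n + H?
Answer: -28557/4 ≈ -7139.3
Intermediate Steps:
G(H, n) = H + n² (G(H, n) = n² + H = H + n²)
c(E) = 61/4 + E (c(E) = ((E + 1²) + 24) + 39/(-4) = ((E + 1) + 24) + 39*(-¼) = ((1 + E) + 24) - 39/4 = (25 + E) - 39/4 = 61/4 + E)
17946 - (c(-8) - 1*(-25078)) = 17946 - ((61/4 - 8) - 1*(-25078)) = 17946 - (29/4 + 25078) = 17946 - 1*100341/4 = 17946 - 100341/4 = -28557/4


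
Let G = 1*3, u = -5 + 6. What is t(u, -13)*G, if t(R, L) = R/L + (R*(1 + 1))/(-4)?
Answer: -45/26 ≈ -1.7308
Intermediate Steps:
u = 1
G = 3
t(R, L) = -R/2 + R/L (t(R, L) = R/L + (R*2)*(-¼) = R/L + (2*R)*(-¼) = R/L - R/2 = -R/2 + R/L)
t(u, -13)*G = (-½*1 + 1/(-13))*3 = (-½ + 1*(-1/13))*3 = (-½ - 1/13)*3 = -15/26*3 = -45/26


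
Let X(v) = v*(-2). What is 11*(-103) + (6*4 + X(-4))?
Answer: -1101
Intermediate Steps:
X(v) = -2*v
11*(-103) + (6*4 + X(-4)) = 11*(-103) + (6*4 - 2*(-4)) = -1133 + (24 + 8) = -1133 + 32 = -1101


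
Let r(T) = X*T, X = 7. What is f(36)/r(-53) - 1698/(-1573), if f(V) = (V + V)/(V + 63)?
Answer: 628814/583583 ≈ 1.0775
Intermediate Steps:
r(T) = 7*T
f(V) = 2*V/(63 + V) (f(V) = (2*V)/(63 + V) = 2*V/(63 + V))
f(36)/r(-53) - 1698/(-1573) = (2*36/(63 + 36))/((7*(-53))) - 1698/(-1573) = (2*36/99)/(-371) - 1698*(-1/1573) = (2*36*(1/99))*(-1/371) + 1698/1573 = (8/11)*(-1/371) + 1698/1573 = -8/4081 + 1698/1573 = 628814/583583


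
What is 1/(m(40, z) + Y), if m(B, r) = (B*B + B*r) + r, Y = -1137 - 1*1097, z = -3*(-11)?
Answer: 1/719 ≈ 0.0013908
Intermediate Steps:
z = 33
Y = -2234 (Y = -1137 - 1097 = -2234)
m(B, r) = r + B² + B*r (m(B, r) = (B² + B*r) + r = r + B² + B*r)
1/(m(40, z) + Y) = 1/((33 + 40² + 40*33) - 2234) = 1/((33 + 1600 + 1320) - 2234) = 1/(2953 - 2234) = 1/719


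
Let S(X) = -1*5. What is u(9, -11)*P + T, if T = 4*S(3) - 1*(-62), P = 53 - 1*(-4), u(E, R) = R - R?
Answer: 42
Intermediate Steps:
u(E, R) = 0
P = 57 (P = 53 + 4 = 57)
S(X) = -5
T = 42 (T = 4*(-5) - 1*(-62) = -20 + 62 = 42)
u(9, -11)*P + T = 0*57 + 42 = 0 + 42 = 42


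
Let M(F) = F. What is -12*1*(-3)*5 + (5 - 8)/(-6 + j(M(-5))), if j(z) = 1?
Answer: 903/5 ≈ 180.60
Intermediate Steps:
-12*1*(-3)*5 + (5 - 8)/(-6 + j(M(-5))) = -12*1*(-3)*5 + (5 - 8)/(-6 + 1) = -(-36)*5 - 3/(-5) = -12*(-15) - 3*(-⅕) = 180 + ⅗ = 903/5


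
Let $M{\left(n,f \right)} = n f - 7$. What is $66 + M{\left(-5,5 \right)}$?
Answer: $34$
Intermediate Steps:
$M{\left(n,f \right)} = -7 + f n$ ($M{\left(n,f \right)} = f n - 7 = -7 + f n$)
$66 + M{\left(-5,5 \right)} = 66 + \left(-7 + 5 \left(-5\right)\right) = 66 - 32 = 34$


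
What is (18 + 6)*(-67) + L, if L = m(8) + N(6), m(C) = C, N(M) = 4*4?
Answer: -1584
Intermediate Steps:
N(M) = 16
L = 24 (L = 8 + 16 = 24)
(18 + 6)*(-67) + L = (18 + 6)*(-67) + 24 = 24*(-67) + 24 = -1608 + 24 = -1584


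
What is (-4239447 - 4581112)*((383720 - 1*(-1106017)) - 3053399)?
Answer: 13792372927058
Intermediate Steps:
(-4239447 - 4581112)*((383720 - 1*(-1106017)) - 3053399) = -8820559*((383720 + 1106017) - 3053399) = -8820559*(1489737 - 3053399) = -8820559*(-1563662) = 13792372927058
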